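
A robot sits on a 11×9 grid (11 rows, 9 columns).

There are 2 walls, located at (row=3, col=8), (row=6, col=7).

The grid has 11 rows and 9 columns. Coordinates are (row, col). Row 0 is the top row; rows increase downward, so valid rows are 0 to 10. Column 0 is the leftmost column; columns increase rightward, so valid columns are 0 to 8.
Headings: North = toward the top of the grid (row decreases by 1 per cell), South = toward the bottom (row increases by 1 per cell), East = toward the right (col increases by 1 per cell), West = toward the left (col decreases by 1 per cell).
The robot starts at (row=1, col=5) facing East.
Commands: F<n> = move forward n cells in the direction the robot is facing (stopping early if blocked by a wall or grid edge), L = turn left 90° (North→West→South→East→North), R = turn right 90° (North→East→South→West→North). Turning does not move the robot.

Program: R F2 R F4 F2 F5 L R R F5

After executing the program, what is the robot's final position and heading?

Start: (row=1, col=5), facing East
  R: turn right, now facing South
  F2: move forward 2, now at (row=3, col=5)
  R: turn right, now facing West
  F4: move forward 4, now at (row=3, col=1)
  F2: move forward 1/2 (blocked), now at (row=3, col=0)
  F5: move forward 0/5 (blocked), now at (row=3, col=0)
  L: turn left, now facing South
  R: turn right, now facing West
  R: turn right, now facing North
  F5: move forward 3/5 (blocked), now at (row=0, col=0)
Final: (row=0, col=0), facing North

Answer: Final position: (row=0, col=0), facing North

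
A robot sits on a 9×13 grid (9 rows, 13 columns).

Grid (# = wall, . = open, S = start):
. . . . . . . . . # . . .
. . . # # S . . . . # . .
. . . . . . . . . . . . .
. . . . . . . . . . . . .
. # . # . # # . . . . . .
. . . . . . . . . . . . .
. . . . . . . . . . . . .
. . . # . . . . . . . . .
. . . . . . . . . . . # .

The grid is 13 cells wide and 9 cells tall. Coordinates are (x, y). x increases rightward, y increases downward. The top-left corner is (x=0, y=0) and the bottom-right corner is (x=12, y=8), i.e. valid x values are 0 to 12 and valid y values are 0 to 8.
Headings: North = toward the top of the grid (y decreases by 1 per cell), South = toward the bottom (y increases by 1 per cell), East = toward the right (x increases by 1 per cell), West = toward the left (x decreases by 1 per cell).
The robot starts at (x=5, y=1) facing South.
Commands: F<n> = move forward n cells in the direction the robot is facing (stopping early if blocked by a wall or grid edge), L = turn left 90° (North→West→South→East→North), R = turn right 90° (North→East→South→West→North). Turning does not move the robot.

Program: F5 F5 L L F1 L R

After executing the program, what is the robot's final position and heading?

Answer: Final position: (x=5, y=2), facing North

Derivation:
Start: (x=5, y=1), facing South
  F5: move forward 2/5 (blocked), now at (x=5, y=3)
  F5: move forward 0/5 (blocked), now at (x=5, y=3)
  L: turn left, now facing East
  L: turn left, now facing North
  F1: move forward 1, now at (x=5, y=2)
  L: turn left, now facing West
  R: turn right, now facing North
Final: (x=5, y=2), facing North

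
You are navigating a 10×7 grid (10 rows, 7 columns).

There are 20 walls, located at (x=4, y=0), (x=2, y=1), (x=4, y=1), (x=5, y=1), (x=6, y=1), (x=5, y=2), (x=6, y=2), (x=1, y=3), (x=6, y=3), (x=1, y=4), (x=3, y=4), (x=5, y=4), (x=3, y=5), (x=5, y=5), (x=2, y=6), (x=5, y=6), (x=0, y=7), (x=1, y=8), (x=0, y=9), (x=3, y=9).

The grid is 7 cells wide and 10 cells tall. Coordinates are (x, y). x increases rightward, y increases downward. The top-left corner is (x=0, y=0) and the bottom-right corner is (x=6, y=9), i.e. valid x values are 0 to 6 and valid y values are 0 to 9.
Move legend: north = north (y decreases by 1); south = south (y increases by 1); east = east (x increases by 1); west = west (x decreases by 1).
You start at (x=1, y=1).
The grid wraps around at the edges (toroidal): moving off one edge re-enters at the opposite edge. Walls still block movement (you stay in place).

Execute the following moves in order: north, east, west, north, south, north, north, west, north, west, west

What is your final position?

Answer: Final position: (x=1, y=9)

Derivation:
Start: (x=1, y=1)
  north (north): (x=1, y=1) -> (x=1, y=0)
  east (east): (x=1, y=0) -> (x=2, y=0)
  west (west): (x=2, y=0) -> (x=1, y=0)
  north (north): (x=1, y=0) -> (x=1, y=9)
  south (south): (x=1, y=9) -> (x=1, y=0)
  north (north): (x=1, y=0) -> (x=1, y=9)
  north (north): blocked, stay at (x=1, y=9)
  west (west): blocked, stay at (x=1, y=9)
  north (north): blocked, stay at (x=1, y=9)
  west (west): blocked, stay at (x=1, y=9)
  west (west): blocked, stay at (x=1, y=9)
Final: (x=1, y=9)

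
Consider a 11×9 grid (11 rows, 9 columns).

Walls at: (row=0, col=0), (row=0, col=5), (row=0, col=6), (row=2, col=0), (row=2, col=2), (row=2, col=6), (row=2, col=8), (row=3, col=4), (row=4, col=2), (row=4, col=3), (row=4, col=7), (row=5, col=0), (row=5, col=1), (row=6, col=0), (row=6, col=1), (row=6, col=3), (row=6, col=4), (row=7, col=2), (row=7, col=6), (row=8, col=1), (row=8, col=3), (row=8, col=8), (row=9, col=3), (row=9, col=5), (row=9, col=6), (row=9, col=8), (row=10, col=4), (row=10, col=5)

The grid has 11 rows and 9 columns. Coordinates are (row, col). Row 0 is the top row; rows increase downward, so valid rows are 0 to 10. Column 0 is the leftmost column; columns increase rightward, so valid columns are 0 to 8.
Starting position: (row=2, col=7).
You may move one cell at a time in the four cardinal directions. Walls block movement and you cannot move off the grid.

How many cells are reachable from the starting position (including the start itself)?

BFS flood-fill from (row=2, col=7):
  Distance 0: (row=2, col=7)
  Distance 1: (row=1, col=7), (row=3, col=7)
  Distance 2: (row=0, col=7), (row=1, col=6), (row=1, col=8), (row=3, col=6), (row=3, col=8)
  Distance 3: (row=0, col=8), (row=1, col=5), (row=3, col=5), (row=4, col=6), (row=4, col=8)
  Distance 4: (row=1, col=4), (row=2, col=5), (row=4, col=5), (row=5, col=6), (row=5, col=8)
  Distance 5: (row=0, col=4), (row=1, col=3), (row=2, col=4), (row=4, col=4), (row=5, col=5), (row=5, col=7), (row=6, col=6), (row=6, col=8)
  Distance 6: (row=0, col=3), (row=1, col=2), (row=2, col=3), (row=5, col=4), (row=6, col=5), (row=6, col=7), (row=7, col=8)
  Distance 7: (row=0, col=2), (row=1, col=1), (row=3, col=3), (row=5, col=3), (row=7, col=5), (row=7, col=7)
  Distance 8: (row=0, col=1), (row=1, col=0), (row=2, col=1), (row=3, col=2), (row=5, col=2), (row=7, col=4), (row=8, col=5), (row=8, col=7)
  Distance 9: (row=3, col=1), (row=6, col=2), (row=7, col=3), (row=8, col=4), (row=8, col=6), (row=9, col=7)
  Distance 10: (row=3, col=0), (row=4, col=1), (row=9, col=4), (row=10, col=7)
  Distance 11: (row=4, col=0), (row=10, col=6), (row=10, col=8)
Total reachable: 60 (grid has 71 open cells total)

Answer: Reachable cells: 60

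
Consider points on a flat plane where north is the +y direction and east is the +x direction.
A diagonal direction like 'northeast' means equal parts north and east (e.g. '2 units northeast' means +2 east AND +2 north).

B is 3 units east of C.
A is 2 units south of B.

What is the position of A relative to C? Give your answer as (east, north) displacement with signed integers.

Answer: A is at (east=3, north=-2) relative to C.

Derivation:
Place C at the origin (east=0, north=0).
  B is 3 units east of C: delta (east=+3, north=+0); B at (east=3, north=0).
  A is 2 units south of B: delta (east=+0, north=-2); A at (east=3, north=-2).
Therefore A relative to C: (east=3, north=-2).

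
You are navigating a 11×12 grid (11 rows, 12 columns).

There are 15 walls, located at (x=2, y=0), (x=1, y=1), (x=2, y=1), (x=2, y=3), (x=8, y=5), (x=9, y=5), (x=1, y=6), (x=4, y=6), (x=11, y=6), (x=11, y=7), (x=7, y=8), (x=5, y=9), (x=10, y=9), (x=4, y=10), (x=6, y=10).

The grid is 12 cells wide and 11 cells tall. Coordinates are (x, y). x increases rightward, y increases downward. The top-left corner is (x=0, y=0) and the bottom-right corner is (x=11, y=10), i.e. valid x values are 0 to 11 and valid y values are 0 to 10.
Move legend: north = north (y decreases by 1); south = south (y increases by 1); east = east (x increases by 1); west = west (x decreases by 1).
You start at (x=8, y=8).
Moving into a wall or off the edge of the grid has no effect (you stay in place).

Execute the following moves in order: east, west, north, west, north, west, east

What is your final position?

Start: (x=8, y=8)
  east (east): (x=8, y=8) -> (x=9, y=8)
  west (west): (x=9, y=8) -> (x=8, y=8)
  north (north): (x=8, y=8) -> (x=8, y=7)
  west (west): (x=8, y=7) -> (x=7, y=7)
  north (north): (x=7, y=7) -> (x=7, y=6)
  west (west): (x=7, y=6) -> (x=6, y=6)
  east (east): (x=6, y=6) -> (x=7, y=6)
Final: (x=7, y=6)

Answer: Final position: (x=7, y=6)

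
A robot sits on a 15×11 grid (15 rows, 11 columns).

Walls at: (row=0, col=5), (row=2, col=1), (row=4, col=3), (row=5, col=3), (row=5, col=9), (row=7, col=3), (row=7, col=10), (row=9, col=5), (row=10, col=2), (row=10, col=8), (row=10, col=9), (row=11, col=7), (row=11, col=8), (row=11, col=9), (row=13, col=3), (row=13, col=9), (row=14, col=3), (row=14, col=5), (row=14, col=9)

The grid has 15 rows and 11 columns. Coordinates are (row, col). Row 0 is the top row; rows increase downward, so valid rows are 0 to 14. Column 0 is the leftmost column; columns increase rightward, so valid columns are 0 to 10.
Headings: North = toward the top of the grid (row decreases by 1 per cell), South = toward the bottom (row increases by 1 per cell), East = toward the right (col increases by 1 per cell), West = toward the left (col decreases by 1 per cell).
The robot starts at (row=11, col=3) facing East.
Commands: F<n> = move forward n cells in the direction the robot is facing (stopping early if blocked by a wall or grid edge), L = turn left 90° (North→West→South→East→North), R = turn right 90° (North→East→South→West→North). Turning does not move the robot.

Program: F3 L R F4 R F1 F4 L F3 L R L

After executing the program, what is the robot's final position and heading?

Answer: Final position: (row=14, col=8), facing North

Derivation:
Start: (row=11, col=3), facing East
  F3: move forward 3, now at (row=11, col=6)
  L: turn left, now facing North
  R: turn right, now facing East
  F4: move forward 0/4 (blocked), now at (row=11, col=6)
  R: turn right, now facing South
  F1: move forward 1, now at (row=12, col=6)
  F4: move forward 2/4 (blocked), now at (row=14, col=6)
  L: turn left, now facing East
  F3: move forward 2/3 (blocked), now at (row=14, col=8)
  L: turn left, now facing North
  R: turn right, now facing East
  L: turn left, now facing North
Final: (row=14, col=8), facing North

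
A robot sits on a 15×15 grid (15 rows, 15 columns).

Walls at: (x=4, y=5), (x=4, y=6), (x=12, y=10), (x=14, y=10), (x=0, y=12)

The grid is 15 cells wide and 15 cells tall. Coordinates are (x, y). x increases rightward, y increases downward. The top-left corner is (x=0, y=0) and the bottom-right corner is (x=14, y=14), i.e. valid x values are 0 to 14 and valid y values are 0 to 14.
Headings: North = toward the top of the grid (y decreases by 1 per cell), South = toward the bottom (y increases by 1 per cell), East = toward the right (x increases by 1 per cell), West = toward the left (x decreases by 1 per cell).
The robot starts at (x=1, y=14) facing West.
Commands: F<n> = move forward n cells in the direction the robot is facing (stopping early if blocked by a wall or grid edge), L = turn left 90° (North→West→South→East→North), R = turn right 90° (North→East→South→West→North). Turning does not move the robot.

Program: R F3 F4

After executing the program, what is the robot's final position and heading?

Start: (x=1, y=14), facing West
  R: turn right, now facing North
  F3: move forward 3, now at (x=1, y=11)
  F4: move forward 4, now at (x=1, y=7)
Final: (x=1, y=7), facing North

Answer: Final position: (x=1, y=7), facing North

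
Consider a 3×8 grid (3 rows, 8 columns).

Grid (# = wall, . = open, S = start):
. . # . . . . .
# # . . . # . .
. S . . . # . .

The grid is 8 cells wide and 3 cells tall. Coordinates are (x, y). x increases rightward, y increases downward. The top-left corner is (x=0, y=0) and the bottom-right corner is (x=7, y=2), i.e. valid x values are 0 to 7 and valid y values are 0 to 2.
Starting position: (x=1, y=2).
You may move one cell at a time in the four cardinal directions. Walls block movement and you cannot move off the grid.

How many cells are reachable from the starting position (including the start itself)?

BFS flood-fill from (x=1, y=2):
  Distance 0: (x=1, y=2)
  Distance 1: (x=0, y=2), (x=2, y=2)
  Distance 2: (x=2, y=1), (x=3, y=2)
  Distance 3: (x=3, y=1), (x=4, y=2)
  Distance 4: (x=3, y=0), (x=4, y=1)
  Distance 5: (x=4, y=0)
  Distance 6: (x=5, y=0)
  Distance 7: (x=6, y=0)
  Distance 8: (x=7, y=0), (x=6, y=1)
  Distance 9: (x=7, y=1), (x=6, y=2)
  Distance 10: (x=7, y=2)
Total reachable: 17 (grid has 19 open cells total)

Answer: Reachable cells: 17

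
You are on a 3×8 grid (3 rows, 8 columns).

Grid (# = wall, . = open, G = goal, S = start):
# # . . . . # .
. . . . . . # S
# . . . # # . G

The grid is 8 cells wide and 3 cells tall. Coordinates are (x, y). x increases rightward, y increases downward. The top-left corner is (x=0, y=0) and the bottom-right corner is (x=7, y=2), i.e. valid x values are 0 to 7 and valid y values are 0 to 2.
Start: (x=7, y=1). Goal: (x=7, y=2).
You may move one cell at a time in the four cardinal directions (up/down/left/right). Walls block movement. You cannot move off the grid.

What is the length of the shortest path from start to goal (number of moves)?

Answer: Shortest path length: 1

Derivation:
BFS from (x=7, y=1) until reaching (x=7, y=2):
  Distance 0: (x=7, y=1)
  Distance 1: (x=7, y=0), (x=7, y=2)  <- goal reached here
One shortest path (1 moves): (x=7, y=1) -> (x=7, y=2)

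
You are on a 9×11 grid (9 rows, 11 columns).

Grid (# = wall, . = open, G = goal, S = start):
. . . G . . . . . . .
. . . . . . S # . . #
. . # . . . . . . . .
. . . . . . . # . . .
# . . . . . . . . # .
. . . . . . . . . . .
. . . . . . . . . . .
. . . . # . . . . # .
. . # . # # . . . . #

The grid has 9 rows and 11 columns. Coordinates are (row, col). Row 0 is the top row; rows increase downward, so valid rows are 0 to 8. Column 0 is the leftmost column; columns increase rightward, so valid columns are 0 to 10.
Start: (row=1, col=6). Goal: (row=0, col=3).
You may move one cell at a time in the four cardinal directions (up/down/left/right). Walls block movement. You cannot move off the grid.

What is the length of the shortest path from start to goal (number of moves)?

Answer: Shortest path length: 4

Derivation:
BFS from (row=1, col=6) until reaching (row=0, col=3):
  Distance 0: (row=1, col=6)
  Distance 1: (row=0, col=6), (row=1, col=5), (row=2, col=6)
  Distance 2: (row=0, col=5), (row=0, col=7), (row=1, col=4), (row=2, col=5), (row=2, col=7), (row=3, col=6)
  Distance 3: (row=0, col=4), (row=0, col=8), (row=1, col=3), (row=2, col=4), (row=2, col=8), (row=3, col=5), (row=4, col=6)
  Distance 4: (row=0, col=3), (row=0, col=9), (row=1, col=2), (row=1, col=8), (row=2, col=3), (row=2, col=9), (row=3, col=4), (row=3, col=8), (row=4, col=5), (row=4, col=7), (row=5, col=6)  <- goal reached here
One shortest path (4 moves): (row=1, col=6) -> (row=1, col=5) -> (row=1, col=4) -> (row=1, col=3) -> (row=0, col=3)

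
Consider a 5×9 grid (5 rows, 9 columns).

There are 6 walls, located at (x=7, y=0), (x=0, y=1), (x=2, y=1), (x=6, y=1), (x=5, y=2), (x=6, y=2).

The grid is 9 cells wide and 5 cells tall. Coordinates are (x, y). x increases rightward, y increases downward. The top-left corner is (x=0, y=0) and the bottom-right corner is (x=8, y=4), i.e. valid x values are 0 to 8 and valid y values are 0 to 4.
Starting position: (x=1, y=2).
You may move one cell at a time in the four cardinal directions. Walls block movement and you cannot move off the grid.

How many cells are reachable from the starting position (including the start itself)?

Answer: Reachable cells: 39

Derivation:
BFS flood-fill from (x=1, y=2):
  Distance 0: (x=1, y=2)
  Distance 1: (x=1, y=1), (x=0, y=2), (x=2, y=2), (x=1, y=3)
  Distance 2: (x=1, y=0), (x=3, y=2), (x=0, y=3), (x=2, y=3), (x=1, y=4)
  Distance 3: (x=0, y=0), (x=2, y=0), (x=3, y=1), (x=4, y=2), (x=3, y=3), (x=0, y=4), (x=2, y=4)
  Distance 4: (x=3, y=0), (x=4, y=1), (x=4, y=3), (x=3, y=4)
  Distance 5: (x=4, y=0), (x=5, y=1), (x=5, y=3), (x=4, y=4)
  Distance 6: (x=5, y=0), (x=6, y=3), (x=5, y=4)
  Distance 7: (x=6, y=0), (x=7, y=3), (x=6, y=4)
  Distance 8: (x=7, y=2), (x=8, y=3), (x=7, y=4)
  Distance 9: (x=7, y=1), (x=8, y=2), (x=8, y=4)
  Distance 10: (x=8, y=1)
  Distance 11: (x=8, y=0)
Total reachable: 39 (grid has 39 open cells total)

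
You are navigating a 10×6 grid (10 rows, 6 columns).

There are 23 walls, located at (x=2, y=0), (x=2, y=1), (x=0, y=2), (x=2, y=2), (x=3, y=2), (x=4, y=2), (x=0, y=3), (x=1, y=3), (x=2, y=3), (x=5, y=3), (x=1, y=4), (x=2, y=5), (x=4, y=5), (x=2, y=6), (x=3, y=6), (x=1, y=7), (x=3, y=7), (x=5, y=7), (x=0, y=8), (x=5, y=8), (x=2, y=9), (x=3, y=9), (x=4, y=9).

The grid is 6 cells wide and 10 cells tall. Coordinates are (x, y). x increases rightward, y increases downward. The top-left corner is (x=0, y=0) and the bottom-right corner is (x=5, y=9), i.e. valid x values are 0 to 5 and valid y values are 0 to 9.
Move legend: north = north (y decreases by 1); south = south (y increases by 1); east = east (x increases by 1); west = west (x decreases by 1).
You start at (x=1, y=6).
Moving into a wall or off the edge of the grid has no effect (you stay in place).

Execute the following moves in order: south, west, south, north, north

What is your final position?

Start: (x=1, y=6)
  south (south): blocked, stay at (x=1, y=6)
  west (west): (x=1, y=6) -> (x=0, y=6)
  south (south): (x=0, y=6) -> (x=0, y=7)
  north (north): (x=0, y=7) -> (x=0, y=6)
  north (north): (x=0, y=6) -> (x=0, y=5)
Final: (x=0, y=5)

Answer: Final position: (x=0, y=5)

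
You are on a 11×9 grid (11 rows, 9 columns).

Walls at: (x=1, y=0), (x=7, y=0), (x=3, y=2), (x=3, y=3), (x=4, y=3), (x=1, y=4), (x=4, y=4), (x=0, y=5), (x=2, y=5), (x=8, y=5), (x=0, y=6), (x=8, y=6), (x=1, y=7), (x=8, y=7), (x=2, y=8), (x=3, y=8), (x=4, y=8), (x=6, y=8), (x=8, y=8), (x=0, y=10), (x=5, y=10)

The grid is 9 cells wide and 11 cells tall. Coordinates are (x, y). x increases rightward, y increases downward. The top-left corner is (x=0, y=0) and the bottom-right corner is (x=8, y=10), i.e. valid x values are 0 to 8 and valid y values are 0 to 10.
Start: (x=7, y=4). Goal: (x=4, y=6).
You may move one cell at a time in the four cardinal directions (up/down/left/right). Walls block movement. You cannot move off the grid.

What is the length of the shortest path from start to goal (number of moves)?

Answer: Shortest path length: 5

Derivation:
BFS from (x=7, y=4) until reaching (x=4, y=6):
  Distance 0: (x=7, y=4)
  Distance 1: (x=7, y=3), (x=6, y=4), (x=8, y=4), (x=7, y=5)
  Distance 2: (x=7, y=2), (x=6, y=3), (x=8, y=3), (x=5, y=4), (x=6, y=5), (x=7, y=6)
  Distance 3: (x=7, y=1), (x=6, y=2), (x=8, y=2), (x=5, y=3), (x=5, y=5), (x=6, y=6), (x=7, y=7)
  Distance 4: (x=6, y=1), (x=8, y=1), (x=5, y=2), (x=4, y=5), (x=5, y=6), (x=6, y=7), (x=7, y=8)
  Distance 5: (x=6, y=0), (x=8, y=0), (x=5, y=1), (x=4, y=2), (x=3, y=5), (x=4, y=6), (x=5, y=7), (x=7, y=9)  <- goal reached here
One shortest path (5 moves): (x=7, y=4) -> (x=6, y=4) -> (x=5, y=4) -> (x=5, y=5) -> (x=4, y=5) -> (x=4, y=6)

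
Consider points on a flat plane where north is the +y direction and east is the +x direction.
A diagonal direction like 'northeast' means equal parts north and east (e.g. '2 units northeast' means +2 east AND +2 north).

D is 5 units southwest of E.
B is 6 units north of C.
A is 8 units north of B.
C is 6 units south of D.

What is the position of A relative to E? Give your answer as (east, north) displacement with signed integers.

Answer: A is at (east=-5, north=3) relative to E.

Derivation:
Place E at the origin (east=0, north=0).
  D is 5 units southwest of E: delta (east=-5, north=-5); D at (east=-5, north=-5).
  C is 6 units south of D: delta (east=+0, north=-6); C at (east=-5, north=-11).
  B is 6 units north of C: delta (east=+0, north=+6); B at (east=-5, north=-5).
  A is 8 units north of B: delta (east=+0, north=+8); A at (east=-5, north=3).
Therefore A relative to E: (east=-5, north=3).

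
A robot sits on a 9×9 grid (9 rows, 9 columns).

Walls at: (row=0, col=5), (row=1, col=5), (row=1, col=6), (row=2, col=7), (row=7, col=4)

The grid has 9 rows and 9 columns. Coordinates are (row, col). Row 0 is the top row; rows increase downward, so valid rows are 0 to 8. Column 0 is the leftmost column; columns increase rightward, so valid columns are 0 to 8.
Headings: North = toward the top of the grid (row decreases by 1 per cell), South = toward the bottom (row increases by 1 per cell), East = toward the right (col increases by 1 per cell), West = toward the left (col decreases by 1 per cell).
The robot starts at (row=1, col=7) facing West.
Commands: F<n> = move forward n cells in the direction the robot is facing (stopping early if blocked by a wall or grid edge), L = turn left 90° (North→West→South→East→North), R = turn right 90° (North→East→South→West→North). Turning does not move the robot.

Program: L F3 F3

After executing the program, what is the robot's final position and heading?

Start: (row=1, col=7), facing West
  L: turn left, now facing South
  F3: move forward 0/3 (blocked), now at (row=1, col=7)
  F3: move forward 0/3 (blocked), now at (row=1, col=7)
Final: (row=1, col=7), facing South

Answer: Final position: (row=1, col=7), facing South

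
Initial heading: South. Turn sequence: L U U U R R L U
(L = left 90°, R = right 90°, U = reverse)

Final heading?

Start: South
  L (left (90° counter-clockwise)) -> East
  U (U-turn (180°)) -> West
  U (U-turn (180°)) -> East
  U (U-turn (180°)) -> West
  R (right (90° clockwise)) -> North
  R (right (90° clockwise)) -> East
  L (left (90° counter-clockwise)) -> North
  U (U-turn (180°)) -> South
Final: South

Answer: Final heading: South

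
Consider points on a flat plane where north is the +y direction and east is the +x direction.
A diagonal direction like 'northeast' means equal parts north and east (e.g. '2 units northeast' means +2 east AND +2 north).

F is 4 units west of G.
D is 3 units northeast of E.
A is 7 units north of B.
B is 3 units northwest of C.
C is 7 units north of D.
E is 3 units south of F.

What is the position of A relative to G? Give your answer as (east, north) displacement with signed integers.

Answer: A is at (east=-4, north=17) relative to G.

Derivation:
Place G at the origin (east=0, north=0).
  F is 4 units west of G: delta (east=-4, north=+0); F at (east=-4, north=0).
  E is 3 units south of F: delta (east=+0, north=-3); E at (east=-4, north=-3).
  D is 3 units northeast of E: delta (east=+3, north=+3); D at (east=-1, north=0).
  C is 7 units north of D: delta (east=+0, north=+7); C at (east=-1, north=7).
  B is 3 units northwest of C: delta (east=-3, north=+3); B at (east=-4, north=10).
  A is 7 units north of B: delta (east=+0, north=+7); A at (east=-4, north=17).
Therefore A relative to G: (east=-4, north=17).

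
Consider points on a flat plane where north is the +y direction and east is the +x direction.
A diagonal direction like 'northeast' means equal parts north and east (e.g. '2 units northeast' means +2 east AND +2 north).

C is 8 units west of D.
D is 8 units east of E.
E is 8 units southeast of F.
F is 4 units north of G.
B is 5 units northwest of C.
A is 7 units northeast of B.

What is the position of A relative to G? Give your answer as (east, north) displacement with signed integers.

Answer: A is at (east=10, north=8) relative to G.

Derivation:
Place G at the origin (east=0, north=0).
  F is 4 units north of G: delta (east=+0, north=+4); F at (east=0, north=4).
  E is 8 units southeast of F: delta (east=+8, north=-8); E at (east=8, north=-4).
  D is 8 units east of E: delta (east=+8, north=+0); D at (east=16, north=-4).
  C is 8 units west of D: delta (east=-8, north=+0); C at (east=8, north=-4).
  B is 5 units northwest of C: delta (east=-5, north=+5); B at (east=3, north=1).
  A is 7 units northeast of B: delta (east=+7, north=+7); A at (east=10, north=8).
Therefore A relative to G: (east=10, north=8).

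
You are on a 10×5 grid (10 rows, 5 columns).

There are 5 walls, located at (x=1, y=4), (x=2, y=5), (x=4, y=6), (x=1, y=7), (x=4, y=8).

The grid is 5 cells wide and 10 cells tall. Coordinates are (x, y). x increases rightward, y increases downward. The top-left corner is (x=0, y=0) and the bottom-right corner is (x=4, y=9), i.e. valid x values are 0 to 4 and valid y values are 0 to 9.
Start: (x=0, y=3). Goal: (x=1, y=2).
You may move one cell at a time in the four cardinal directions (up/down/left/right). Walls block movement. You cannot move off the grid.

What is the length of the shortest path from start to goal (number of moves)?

BFS from (x=0, y=3) until reaching (x=1, y=2):
  Distance 0: (x=0, y=3)
  Distance 1: (x=0, y=2), (x=1, y=3), (x=0, y=4)
  Distance 2: (x=0, y=1), (x=1, y=2), (x=2, y=3), (x=0, y=5)  <- goal reached here
One shortest path (2 moves): (x=0, y=3) -> (x=1, y=3) -> (x=1, y=2)

Answer: Shortest path length: 2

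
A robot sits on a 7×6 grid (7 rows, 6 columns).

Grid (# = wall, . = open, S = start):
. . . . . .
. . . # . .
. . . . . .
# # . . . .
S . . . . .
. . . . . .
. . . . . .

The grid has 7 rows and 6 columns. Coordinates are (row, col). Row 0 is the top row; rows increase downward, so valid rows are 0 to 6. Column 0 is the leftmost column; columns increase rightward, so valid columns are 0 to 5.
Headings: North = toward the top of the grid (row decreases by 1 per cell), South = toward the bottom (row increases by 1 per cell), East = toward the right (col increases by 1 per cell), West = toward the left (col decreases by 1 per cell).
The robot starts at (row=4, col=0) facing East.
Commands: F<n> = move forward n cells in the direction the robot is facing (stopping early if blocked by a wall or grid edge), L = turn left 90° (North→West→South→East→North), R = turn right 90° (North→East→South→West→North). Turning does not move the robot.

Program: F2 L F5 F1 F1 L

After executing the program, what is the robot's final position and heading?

Start: (row=4, col=0), facing East
  F2: move forward 2, now at (row=4, col=2)
  L: turn left, now facing North
  F5: move forward 4/5 (blocked), now at (row=0, col=2)
  F1: move forward 0/1 (blocked), now at (row=0, col=2)
  F1: move forward 0/1 (blocked), now at (row=0, col=2)
  L: turn left, now facing West
Final: (row=0, col=2), facing West

Answer: Final position: (row=0, col=2), facing West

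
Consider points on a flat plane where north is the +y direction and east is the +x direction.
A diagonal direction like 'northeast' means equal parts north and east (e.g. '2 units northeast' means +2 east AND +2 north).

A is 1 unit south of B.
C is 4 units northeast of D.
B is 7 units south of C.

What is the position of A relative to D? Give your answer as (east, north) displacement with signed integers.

Answer: A is at (east=4, north=-4) relative to D.

Derivation:
Place D at the origin (east=0, north=0).
  C is 4 units northeast of D: delta (east=+4, north=+4); C at (east=4, north=4).
  B is 7 units south of C: delta (east=+0, north=-7); B at (east=4, north=-3).
  A is 1 unit south of B: delta (east=+0, north=-1); A at (east=4, north=-4).
Therefore A relative to D: (east=4, north=-4).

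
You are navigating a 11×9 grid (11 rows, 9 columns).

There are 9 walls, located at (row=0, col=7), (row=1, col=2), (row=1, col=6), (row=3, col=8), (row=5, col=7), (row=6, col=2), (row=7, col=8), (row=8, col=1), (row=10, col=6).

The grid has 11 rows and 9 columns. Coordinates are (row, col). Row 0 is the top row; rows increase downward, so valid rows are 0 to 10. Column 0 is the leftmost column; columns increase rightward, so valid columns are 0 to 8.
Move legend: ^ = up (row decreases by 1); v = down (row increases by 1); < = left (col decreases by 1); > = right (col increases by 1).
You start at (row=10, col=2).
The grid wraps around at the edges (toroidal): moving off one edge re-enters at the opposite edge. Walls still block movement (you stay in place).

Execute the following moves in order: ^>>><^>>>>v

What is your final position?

Answer: Final position: (row=9, col=8)

Derivation:
Start: (row=10, col=2)
  ^ (up): (row=10, col=2) -> (row=9, col=2)
  > (right): (row=9, col=2) -> (row=9, col=3)
  > (right): (row=9, col=3) -> (row=9, col=4)
  > (right): (row=9, col=4) -> (row=9, col=5)
  < (left): (row=9, col=5) -> (row=9, col=4)
  ^ (up): (row=9, col=4) -> (row=8, col=4)
  > (right): (row=8, col=4) -> (row=8, col=5)
  > (right): (row=8, col=5) -> (row=8, col=6)
  > (right): (row=8, col=6) -> (row=8, col=7)
  > (right): (row=8, col=7) -> (row=8, col=8)
  v (down): (row=8, col=8) -> (row=9, col=8)
Final: (row=9, col=8)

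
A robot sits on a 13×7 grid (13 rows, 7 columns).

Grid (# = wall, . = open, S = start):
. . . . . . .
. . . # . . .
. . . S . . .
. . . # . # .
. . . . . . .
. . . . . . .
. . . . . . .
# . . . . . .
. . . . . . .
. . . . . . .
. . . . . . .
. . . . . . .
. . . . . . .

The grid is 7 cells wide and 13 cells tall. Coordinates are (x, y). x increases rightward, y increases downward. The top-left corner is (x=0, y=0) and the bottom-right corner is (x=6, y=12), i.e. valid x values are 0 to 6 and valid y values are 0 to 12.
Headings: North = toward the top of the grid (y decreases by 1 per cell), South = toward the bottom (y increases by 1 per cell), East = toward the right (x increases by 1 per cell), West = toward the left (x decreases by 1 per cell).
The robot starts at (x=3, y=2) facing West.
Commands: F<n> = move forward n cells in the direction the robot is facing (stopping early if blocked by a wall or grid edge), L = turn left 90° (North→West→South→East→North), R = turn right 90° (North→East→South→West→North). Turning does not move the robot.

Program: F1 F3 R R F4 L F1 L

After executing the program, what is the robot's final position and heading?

Answer: Final position: (x=4, y=1), facing West

Derivation:
Start: (x=3, y=2), facing West
  F1: move forward 1, now at (x=2, y=2)
  F3: move forward 2/3 (blocked), now at (x=0, y=2)
  R: turn right, now facing North
  R: turn right, now facing East
  F4: move forward 4, now at (x=4, y=2)
  L: turn left, now facing North
  F1: move forward 1, now at (x=4, y=1)
  L: turn left, now facing West
Final: (x=4, y=1), facing West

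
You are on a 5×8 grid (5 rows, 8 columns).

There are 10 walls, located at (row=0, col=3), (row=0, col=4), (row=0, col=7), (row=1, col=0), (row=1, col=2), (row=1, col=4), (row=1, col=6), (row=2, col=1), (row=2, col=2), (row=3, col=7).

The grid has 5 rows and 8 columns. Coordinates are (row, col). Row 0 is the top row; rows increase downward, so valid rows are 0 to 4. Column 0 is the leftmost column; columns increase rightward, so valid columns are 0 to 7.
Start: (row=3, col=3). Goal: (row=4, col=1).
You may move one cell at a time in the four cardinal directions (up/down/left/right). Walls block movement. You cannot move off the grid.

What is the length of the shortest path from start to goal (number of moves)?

Answer: Shortest path length: 3

Derivation:
BFS from (row=3, col=3) until reaching (row=4, col=1):
  Distance 0: (row=3, col=3)
  Distance 1: (row=2, col=3), (row=3, col=2), (row=3, col=4), (row=4, col=3)
  Distance 2: (row=1, col=3), (row=2, col=4), (row=3, col=1), (row=3, col=5), (row=4, col=2), (row=4, col=4)
  Distance 3: (row=2, col=5), (row=3, col=0), (row=3, col=6), (row=4, col=1), (row=4, col=5)  <- goal reached here
One shortest path (3 moves): (row=3, col=3) -> (row=3, col=2) -> (row=3, col=1) -> (row=4, col=1)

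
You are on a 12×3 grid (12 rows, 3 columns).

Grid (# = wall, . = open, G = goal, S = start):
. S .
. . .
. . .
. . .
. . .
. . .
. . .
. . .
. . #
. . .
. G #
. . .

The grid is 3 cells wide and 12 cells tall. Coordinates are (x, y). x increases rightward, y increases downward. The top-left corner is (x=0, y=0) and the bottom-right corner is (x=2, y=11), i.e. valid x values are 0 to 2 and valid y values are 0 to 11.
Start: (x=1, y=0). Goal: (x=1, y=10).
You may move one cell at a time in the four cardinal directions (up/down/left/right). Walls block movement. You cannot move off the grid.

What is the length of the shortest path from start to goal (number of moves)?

BFS from (x=1, y=0) until reaching (x=1, y=10):
  Distance 0: (x=1, y=0)
  Distance 1: (x=0, y=0), (x=2, y=0), (x=1, y=1)
  Distance 2: (x=0, y=1), (x=2, y=1), (x=1, y=2)
  Distance 3: (x=0, y=2), (x=2, y=2), (x=1, y=3)
  Distance 4: (x=0, y=3), (x=2, y=3), (x=1, y=4)
  Distance 5: (x=0, y=4), (x=2, y=4), (x=1, y=5)
  Distance 6: (x=0, y=5), (x=2, y=5), (x=1, y=6)
  Distance 7: (x=0, y=6), (x=2, y=6), (x=1, y=7)
  Distance 8: (x=0, y=7), (x=2, y=7), (x=1, y=8)
  Distance 9: (x=0, y=8), (x=1, y=9)
  Distance 10: (x=0, y=9), (x=2, y=9), (x=1, y=10)  <- goal reached here
One shortest path (10 moves): (x=1, y=0) -> (x=1, y=1) -> (x=1, y=2) -> (x=1, y=3) -> (x=1, y=4) -> (x=1, y=5) -> (x=1, y=6) -> (x=1, y=7) -> (x=1, y=8) -> (x=1, y=9) -> (x=1, y=10)

Answer: Shortest path length: 10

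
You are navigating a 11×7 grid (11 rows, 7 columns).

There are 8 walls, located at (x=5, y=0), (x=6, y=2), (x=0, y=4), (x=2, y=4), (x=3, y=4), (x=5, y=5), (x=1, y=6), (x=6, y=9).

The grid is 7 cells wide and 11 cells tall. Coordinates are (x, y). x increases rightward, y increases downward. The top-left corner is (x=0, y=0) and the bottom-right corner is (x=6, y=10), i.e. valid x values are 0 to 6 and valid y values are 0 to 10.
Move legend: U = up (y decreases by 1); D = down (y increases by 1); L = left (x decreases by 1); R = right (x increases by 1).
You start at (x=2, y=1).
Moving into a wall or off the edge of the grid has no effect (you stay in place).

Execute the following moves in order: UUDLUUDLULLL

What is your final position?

Start: (x=2, y=1)
  U (up): (x=2, y=1) -> (x=2, y=0)
  U (up): blocked, stay at (x=2, y=0)
  D (down): (x=2, y=0) -> (x=2, y=1)
  L (left): (x=2, y=1) -> (x=1, y=1)
  U (up): (x=1, y=1) -> (x=1, y=0)
  U (up): blocked, stay at (x=1, y=0)
  D (down): (x=1, y=0) -> (x=1, y=1)
  L (left): (x=1, y=1) -> (x=0, y=1)
  U (up): (x=0, y=1) -> (x=0, y=0)
  [×3]L (left): blocked, stay at (x=0, y=0)
Final: (x=0, y=0)

Answer: Final position: (x=0, y=0)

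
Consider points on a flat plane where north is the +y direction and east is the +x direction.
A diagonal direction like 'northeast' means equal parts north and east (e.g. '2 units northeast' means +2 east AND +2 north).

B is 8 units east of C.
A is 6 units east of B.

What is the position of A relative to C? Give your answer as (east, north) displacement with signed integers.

Place C at the origin (east=0, north=0).
  B is 8 units east of C: delta (east=+8, north=+0); B at (east=8, north=0).
  A is 6 units east of B: delta (east=+6, north=+0); A at (east=14, north=0).
Therefore A relative to C: (east=14, north=0).

Answer: A is at (east=14, north=0) relative to C.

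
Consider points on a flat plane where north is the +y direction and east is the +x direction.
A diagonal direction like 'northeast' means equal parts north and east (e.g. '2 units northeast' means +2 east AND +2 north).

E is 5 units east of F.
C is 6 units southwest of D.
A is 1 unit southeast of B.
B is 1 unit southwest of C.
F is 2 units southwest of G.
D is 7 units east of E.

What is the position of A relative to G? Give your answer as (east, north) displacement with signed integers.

Place G at the origin (east=0, north=0).
  F is 2 units southwest of G: delta (east=-2, north=-2); F at (east=-2, north=-2).
  E is 5 units east of F: delta (east=+5, north=+0); E at (east=3, north=-2).
  D is 7 units east of E: delta (east=+7, north=+0); D at (east=10, north=-2).
  C is 6 units southwest of D: delta (east=-6, north=-6); C at (east=4, north=-8).
  B is 1 unit southwest of C: delta (east=-1, north=-1); B at (east=3, north=-9).
  A is 1 unit southeast of B: delta (east=+1, north=-1); A at (east=4, north=-10).
Therefore A relative to G: (east=4, north=-10).

Answer: A is at (east=4, north=-10) relative to G.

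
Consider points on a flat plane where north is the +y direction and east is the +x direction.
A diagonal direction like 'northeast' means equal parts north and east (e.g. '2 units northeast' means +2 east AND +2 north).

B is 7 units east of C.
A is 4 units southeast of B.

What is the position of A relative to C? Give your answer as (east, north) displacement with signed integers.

Place C at the origin (east=0, north=0).
  B is 7 units east of C: delta (east=+7, north=+0); B at (east=7, north=0).
  A is 4 units southeast of B: delta (east=+4, north=-4); A at (east=11, north=-4).
Therefore A relative to C: (east=11, north=-4).

Answer: A is at (east=11, north=-4) relative to C.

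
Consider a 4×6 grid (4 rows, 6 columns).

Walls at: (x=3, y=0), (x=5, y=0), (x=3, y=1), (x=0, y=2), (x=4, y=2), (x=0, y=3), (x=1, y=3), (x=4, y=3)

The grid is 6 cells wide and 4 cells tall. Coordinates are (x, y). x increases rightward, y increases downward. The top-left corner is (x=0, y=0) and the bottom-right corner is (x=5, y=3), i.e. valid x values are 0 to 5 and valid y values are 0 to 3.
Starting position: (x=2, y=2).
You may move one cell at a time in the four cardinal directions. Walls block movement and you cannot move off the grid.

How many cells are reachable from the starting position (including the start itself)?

Answer: Reachable cells: 11

Derivation:
BFS flood-fill from (x=2, y=2):
  Distance 0: (x=2, y=2)
  Distance 1: (x=2, y=1), (x=1, y=2), (x=3, y=2), (x=2, y=3)
  Distance 2: (x=2, y=0), (x=1, y=1), (x=3, y=3)
  Distance 3: (x=1, y=0), (x=0, y=1)
  Distance 4: (x=0, y=0)
Total reachable: 11 (grid has 16 open cells total)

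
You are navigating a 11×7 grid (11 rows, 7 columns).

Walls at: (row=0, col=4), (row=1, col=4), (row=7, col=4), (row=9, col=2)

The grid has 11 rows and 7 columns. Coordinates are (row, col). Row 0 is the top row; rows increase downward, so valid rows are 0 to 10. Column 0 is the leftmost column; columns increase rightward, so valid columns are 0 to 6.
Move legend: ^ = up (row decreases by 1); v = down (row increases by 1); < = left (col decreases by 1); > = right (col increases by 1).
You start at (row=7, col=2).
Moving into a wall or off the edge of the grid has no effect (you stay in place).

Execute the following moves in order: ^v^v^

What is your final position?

Answer: Final position: (row=6, col=2)

Derivation:
Start: (row=7, col=2)
  ^ (up): (row=7, col=2) -> (row=6, col=2)
  v (down): (row=6, col=2) -> (row=7, col=2)
  ^ (up): (row=7, col=2) -> (row=6, col=2)
  v (down): (row=6, col=2) -> (row=7, col=2)
  ^ (up): (row=7, col=2) -> (row=6, col=2)
Final: (row=6, col=2)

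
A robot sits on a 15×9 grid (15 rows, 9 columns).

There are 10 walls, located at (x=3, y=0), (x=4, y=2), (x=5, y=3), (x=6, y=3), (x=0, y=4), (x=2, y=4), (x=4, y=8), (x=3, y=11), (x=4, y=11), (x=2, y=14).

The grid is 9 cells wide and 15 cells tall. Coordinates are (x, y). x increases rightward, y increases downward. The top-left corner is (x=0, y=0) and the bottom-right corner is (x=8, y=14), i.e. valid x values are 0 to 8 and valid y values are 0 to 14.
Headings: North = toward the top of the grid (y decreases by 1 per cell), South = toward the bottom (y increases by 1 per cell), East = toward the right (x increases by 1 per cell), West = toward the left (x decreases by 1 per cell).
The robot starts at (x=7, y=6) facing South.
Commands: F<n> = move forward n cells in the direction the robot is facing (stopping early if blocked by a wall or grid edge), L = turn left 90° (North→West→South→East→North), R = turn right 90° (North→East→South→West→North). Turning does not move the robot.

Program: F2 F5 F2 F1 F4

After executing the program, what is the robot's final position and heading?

Start: (x=7, y=6), facing South
  F2: move forward 2, now at (x=7, y=8)
  F5: move forward 5, now at (x=7, y=13)
  F2: move forward 1/2 (blocked), now at (x=7, y=14)
  F1: move forward 0/1 (blocked), now at (x=7, y=14)
  F4: move forward 0/4 (blocked), now at (x=7, y=14)
Final: (x=7, y=14), facing South

Answer: Final position: (x=7, y=14), facing South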